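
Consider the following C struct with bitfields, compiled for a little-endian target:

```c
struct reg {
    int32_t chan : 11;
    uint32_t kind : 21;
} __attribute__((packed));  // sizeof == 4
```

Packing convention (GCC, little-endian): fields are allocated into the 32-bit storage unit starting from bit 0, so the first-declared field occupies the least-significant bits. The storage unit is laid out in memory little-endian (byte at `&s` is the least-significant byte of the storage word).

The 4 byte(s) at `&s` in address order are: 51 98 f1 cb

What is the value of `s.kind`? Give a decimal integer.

1670707

[0]=0x51 [1]=0x98 [2]=0xf1 [3]=0xcb (little-endian) → word 0xcbf19851
chan:11 @ bit 0 → (0xcbf19851>>0)&0x7ff = 0x51
kind:21 @ bit 11 → (0xcbf19851>>11)&0x1fffff = 0x197e33  ←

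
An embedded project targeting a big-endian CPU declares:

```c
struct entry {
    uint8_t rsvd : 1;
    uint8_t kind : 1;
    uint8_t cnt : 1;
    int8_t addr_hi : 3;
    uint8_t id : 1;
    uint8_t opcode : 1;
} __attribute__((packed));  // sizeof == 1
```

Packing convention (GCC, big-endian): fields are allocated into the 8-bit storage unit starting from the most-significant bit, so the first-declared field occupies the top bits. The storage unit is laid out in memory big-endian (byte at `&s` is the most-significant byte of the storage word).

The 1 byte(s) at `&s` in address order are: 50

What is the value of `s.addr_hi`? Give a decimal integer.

[0]=0x50 (big-endian) → word 0x50
rsvd:1 @ bit 7 → (0x50>>7)&0x1 = 0x0
kind:1 @ bit 6 → (0x50>>6)&0x1 = 0x1
cnt:1 @ bit 5 → (0x50>>5)&0x1 = 0x0
addr_hi:3 @ bit 2 → (0x50>>2)&0x7 = 0x4  ←
id:1 @ bit 1 → (0x50>>1)&0x1 = 0x0
opcode:1 @ bit 0 → (0x50>>0)&0x1 = 0x0
addr_hi signed 3b, MSB=1: 4 - 8 = -4

-4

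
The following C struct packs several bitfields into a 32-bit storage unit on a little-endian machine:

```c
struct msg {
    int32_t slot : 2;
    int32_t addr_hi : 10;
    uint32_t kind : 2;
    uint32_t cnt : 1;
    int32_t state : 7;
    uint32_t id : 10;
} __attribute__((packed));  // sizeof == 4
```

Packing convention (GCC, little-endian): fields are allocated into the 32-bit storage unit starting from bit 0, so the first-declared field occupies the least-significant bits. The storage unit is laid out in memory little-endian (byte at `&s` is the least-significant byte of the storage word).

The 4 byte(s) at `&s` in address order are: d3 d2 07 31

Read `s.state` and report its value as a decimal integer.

[0]=0xd3 [1]=0xd2 [2]=0x07 [3]=0x31 (little-endian) → word 0x3107d2d3
slot:2 @ bit 0 → (0x3107d2d3>>0)&0x3 = 0x3
addr_hi:10 @ bit 2 → (0x3107d2d3>>2)&0x3ff = 0xb4
kind:2 @ bit 12 → (0x3107d2d3>>12)&0x3 = 0x1
cnt:1 @ bit 14 → (0x3107d2d3>>14)&0x1 = 0x1
state:7 @ bit 15 → (0x3107d2d3>>15)&0x7f = 0xf  ←
id:10 @ bit 22 → (0x3107d2d3>>22)&0x3ff = 0xc4
state signed 7b, MSB=0: value = 15

15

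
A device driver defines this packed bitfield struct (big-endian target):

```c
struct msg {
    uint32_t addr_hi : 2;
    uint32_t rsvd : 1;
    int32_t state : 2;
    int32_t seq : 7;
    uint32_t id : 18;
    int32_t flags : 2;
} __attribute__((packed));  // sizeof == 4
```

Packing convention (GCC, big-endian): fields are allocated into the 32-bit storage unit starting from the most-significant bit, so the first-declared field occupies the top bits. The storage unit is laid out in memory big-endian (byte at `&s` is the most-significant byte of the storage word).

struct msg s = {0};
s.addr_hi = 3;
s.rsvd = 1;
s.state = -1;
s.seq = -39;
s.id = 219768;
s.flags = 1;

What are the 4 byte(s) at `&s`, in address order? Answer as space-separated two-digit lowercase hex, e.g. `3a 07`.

fd 9d 69 e1

addr_hi (2b) val=3 bits=0x3 at bit 30: 0xc0000000
rsvd (1b) val=1 bits=0x1 at bit 29: 0xe0000000
state (2b) val=-1 bits=0x3 at bit 27: 0xf8000000
seq (7b) val=-39 bits=0x59 at bit 20: 0xfd900000
id (18b) val=219768 bits=0x35a78 at bit 2: 0xfd9d69e0
flags (2b) val=1 bits=0x1 at bit 0: 0xfd9d69e1
word = 0xfd9d69e1 → big-endian bytes:
  [0]=0xfd  [1]=0x9d  [2]=0x69  [3]=0xe1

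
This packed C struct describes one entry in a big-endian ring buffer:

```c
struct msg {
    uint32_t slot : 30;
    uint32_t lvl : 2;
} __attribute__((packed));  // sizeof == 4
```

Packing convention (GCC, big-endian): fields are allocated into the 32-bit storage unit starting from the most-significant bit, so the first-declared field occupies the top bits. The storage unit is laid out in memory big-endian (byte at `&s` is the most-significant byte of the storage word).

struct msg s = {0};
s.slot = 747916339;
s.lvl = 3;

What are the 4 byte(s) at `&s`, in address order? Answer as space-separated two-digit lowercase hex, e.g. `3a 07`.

[2+:30] slot=747916339 & 0x3fffffff = 0x2c944c33; word=0xb25130cc
[0+:2] lvl=3 & 0x3 = 0x3; word=0xb25130cf
word = 0xb25130cf → big-endian bytes:
  [0]=0xb2  [1]=0x51  [2]=0x30  [3]=0xcf

b2 51 30 cf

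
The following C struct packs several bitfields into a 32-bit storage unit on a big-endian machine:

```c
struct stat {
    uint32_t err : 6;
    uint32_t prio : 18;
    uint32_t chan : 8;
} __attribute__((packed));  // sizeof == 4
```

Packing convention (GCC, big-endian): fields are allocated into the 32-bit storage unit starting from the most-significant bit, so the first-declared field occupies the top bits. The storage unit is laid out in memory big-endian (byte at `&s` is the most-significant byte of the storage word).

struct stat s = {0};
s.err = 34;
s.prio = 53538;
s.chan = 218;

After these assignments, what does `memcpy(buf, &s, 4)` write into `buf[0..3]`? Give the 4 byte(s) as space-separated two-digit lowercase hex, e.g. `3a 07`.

[26+:6] err=34 & 0x3f = 0x22; word=0x88000000
[8+:18] prio=53538 & 0x3ffff = 0xd122; word=0x88d12200
[0+:8] chan=218 & 0xff = 0xda; word=0x88d122da
word = 0x88d122da → big-endian bytes:
  [0]=0x88  [1]=0xd1  [2]=0x22  [3]=0xda

88 d1 22 da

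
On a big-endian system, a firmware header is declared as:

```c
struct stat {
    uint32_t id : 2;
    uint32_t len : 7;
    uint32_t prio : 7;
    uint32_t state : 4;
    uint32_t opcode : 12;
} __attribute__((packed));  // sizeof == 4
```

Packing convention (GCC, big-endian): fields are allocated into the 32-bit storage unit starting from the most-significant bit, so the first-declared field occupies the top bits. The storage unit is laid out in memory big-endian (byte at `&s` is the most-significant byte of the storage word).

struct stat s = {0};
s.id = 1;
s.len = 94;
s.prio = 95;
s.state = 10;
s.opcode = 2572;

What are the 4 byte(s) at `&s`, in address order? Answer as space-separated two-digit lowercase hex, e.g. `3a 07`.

id (2b) val=1 bits=0x1 at bit 30: 0x40000000
len (7b) val=94 bits=0x5e at bit 23: 0x6f000000
prio (7b) val=95 bits=0x5f at bit 16: 0x6f5f0000
state (4b) val=10 bits=0xa at bit 12: 0x6f5fa000
opcode (12b) val=2572 bits=0xa0c at bit 0: 0x6f5faa0c
word = 0x6f5faa0c → big-endian bytes:
  [0]=0x6f  [1]=0x5f  [2]=0xaa  [3]=0x0c

6f 5f aa 0c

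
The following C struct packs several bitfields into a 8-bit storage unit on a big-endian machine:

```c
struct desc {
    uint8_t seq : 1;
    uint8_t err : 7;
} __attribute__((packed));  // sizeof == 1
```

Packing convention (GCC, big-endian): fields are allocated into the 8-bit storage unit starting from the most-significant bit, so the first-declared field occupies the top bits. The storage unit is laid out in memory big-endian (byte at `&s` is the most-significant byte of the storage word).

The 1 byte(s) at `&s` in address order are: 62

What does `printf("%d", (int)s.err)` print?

[0]=0x62 (big-endian) → word 0x62
seq [7+:1] = (word>>7) & 0x1 = 0
err [0+:7] = (word>>0) & 0x7f = 98  ←

98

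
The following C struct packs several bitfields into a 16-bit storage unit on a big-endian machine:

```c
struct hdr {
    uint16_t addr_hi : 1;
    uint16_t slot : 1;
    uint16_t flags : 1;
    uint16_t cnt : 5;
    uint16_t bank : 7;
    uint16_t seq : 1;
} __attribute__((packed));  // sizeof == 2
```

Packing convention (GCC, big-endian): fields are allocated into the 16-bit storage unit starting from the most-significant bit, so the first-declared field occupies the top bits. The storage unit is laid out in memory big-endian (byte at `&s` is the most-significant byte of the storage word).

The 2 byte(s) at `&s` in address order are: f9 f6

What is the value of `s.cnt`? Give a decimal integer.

[0]=0xf9 [1]=0xf6 (big-endian) → word 0xf9f6
addr_hi:1 @ bit 15 → (0xf9f6>>15)&0x1 = 0x1
slot:1 @ bit 14 → (0xf9f6>>14)&0x1 = 0x1
flags:1 @ bit 13 → (0xf9f6>>13)&0x1 = 0x1
cnt:5 @ bit 8 → (0xf9f6>>8)&0x1f = 0x19  ←
bank:7 @ bit 1 → (0xf9f6>>1)&0x7f = 0x7b
seq:1 @ bit 0 → (0xf9f6>>0)&0x1 = 0x0

25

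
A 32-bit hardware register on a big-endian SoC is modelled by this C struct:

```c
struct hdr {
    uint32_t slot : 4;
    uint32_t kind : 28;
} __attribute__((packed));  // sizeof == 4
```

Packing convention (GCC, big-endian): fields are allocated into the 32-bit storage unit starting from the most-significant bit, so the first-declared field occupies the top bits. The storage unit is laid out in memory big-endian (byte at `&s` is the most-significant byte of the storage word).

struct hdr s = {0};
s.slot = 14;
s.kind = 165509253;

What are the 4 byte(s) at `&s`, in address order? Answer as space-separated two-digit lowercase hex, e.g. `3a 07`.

slot (4b) val=14 bits=0xe at bit 28: 0xe0000000
kind (28b) val=165509253 bits=0x9dd7885 at bit 0: 0xe9dd7885
word = 0xe9dd7885 → big-endian bytes:
  [0]=0xe9  [1]=0xdd  [2]=0x78  [3]=0x85

e9 dd 78 85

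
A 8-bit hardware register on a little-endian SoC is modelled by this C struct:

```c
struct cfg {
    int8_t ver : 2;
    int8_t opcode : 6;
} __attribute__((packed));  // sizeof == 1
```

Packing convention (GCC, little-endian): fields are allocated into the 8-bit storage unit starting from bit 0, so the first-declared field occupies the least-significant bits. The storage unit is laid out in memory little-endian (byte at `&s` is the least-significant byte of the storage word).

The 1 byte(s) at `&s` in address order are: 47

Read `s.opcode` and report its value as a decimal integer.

17

[0]=0x47 (little-endian) → word 0x47
ver:2 @ bit 0 → (0x47>>0)&0x3 = 0x3
opcode:6 @ bit 2 → (0x47>>2)&0x3f = 0x11  ←
opcode signed 6b, MSB=0: value = 17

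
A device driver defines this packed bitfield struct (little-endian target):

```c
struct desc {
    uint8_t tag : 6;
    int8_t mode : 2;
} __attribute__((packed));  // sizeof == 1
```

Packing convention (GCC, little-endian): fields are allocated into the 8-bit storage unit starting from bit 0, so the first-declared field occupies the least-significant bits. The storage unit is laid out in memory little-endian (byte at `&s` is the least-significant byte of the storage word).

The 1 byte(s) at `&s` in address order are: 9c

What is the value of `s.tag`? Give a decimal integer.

[0]=0x9c (little-endian) → word 0x9c
tag [0+:6] = (word>>0) & 0x3f = 28  ←
mode [6+:2] = (word>>6) & 0x3 = 2

28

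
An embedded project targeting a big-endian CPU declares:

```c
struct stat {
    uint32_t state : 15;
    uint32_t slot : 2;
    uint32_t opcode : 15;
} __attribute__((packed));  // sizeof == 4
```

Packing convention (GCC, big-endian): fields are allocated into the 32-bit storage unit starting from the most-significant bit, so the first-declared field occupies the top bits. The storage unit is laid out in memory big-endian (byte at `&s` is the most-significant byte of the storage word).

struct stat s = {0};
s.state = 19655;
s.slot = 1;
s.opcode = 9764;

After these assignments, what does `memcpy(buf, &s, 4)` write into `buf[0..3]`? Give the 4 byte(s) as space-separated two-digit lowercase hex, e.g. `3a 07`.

99 8e a6 24

[17+:15] state=19655 & 0x7fff = 0x4cc7; word=0x998e0000
[15+:2] slot=1 & 0x3 = 0x1; word=0x998e8000
[0+:15] opcode=9764 & 0x7fff = 0x2624; word=0x998ea624
word = 0x998ea624 → big-endian bytes:
  [0]=0x99  [1]=0x8e  [2]=0xa6  [3]=0x24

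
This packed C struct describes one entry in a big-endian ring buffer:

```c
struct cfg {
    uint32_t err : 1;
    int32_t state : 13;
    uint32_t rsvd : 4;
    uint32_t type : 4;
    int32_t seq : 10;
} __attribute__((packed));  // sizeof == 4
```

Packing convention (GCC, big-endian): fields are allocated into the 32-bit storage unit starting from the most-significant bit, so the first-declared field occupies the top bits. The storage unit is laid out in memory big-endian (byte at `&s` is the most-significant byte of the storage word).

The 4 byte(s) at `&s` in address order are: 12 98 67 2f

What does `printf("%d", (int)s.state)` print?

[0]=0x12 [1]=0x98 [2]=0x67 [3]=0x2f (big-endian) → word 0x1298672f
err:1 @ bit 31 → (0x1298672f>>31)&0x1 = 0x0
state:13 @ bit 18 → (0x1298672f>>18)&0x1fff = 0x4a6  ←
rsvd:4 @ bit 14 → (0x1298672f>>14)&0xf = 0x1
type:4 @ bit 10 → (0x1298672f>>10)&0xf = 0x9
seq:10 @ bit 0 → (0x1298672f>>0)&0x3ff = 0x32f
state signed 13b, MSB=0: value = 1190

1190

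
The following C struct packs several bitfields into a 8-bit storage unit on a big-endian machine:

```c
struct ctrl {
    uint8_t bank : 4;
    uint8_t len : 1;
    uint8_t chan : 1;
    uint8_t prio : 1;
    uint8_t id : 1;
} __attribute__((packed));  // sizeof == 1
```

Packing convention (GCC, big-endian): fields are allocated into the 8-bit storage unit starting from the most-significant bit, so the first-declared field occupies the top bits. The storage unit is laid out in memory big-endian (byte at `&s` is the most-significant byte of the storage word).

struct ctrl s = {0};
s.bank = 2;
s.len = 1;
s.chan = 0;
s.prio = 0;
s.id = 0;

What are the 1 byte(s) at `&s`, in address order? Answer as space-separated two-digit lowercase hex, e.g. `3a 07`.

[4+:4] bank=2 & 0xf = 0x2; word=0x20
[3+:1] len=1 & 0x1 = 0x1; word=0x28
[2+:1] chan=0 & 0x1 = 0x0; word=0x28
[1+:1] prio=0 & 0x1 = 0x0; word=0x28
[0+:1] id=0 & 0x1 = 0x0; word=0x28
word = 0x28 → big-endian bytes:
  [0]=0x28

28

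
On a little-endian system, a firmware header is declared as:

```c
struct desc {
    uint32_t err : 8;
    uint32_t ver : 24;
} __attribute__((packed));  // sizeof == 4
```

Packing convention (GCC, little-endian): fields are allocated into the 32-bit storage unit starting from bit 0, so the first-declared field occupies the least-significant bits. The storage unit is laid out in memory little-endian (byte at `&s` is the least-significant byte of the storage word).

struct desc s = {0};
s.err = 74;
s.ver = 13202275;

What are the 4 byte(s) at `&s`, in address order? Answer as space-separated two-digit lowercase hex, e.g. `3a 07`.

4a 63 73 c9

err:8 = 74 → 0x4a << 0 → word 0x0000004a
ver:24 = 13202275 → 0xc97363 << 8 → word 0xc973634a
word = 0xc973634a → little-endian bytes:
  [0]=0x4a  [1]=0x63  [2]=0x73  [3]=0xc9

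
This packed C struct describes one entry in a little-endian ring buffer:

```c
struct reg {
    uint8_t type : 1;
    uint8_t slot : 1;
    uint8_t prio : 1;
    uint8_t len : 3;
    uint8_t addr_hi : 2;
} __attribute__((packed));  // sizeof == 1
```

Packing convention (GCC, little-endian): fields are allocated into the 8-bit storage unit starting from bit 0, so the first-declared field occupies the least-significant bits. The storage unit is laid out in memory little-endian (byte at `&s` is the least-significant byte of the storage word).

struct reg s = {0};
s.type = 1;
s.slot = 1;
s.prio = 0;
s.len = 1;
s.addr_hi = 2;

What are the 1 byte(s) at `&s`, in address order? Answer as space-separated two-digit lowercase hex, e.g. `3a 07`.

type (1b) val=1 bits=0x1 at bit 0: 0x01
slot (1b) val=1 bits=0x1 at bit 1: 0x03
prio (1b) val=0 bits=0x0 at bit 2: 0x03
len (3b) val=1 bits=0x1 at bit 3: 0x0b
addr_hi (2b) val=2 bits=0x2 at bit 6: 0x8b
word = 0x8b → little-endian bytes:
  [0]=0x8b

8b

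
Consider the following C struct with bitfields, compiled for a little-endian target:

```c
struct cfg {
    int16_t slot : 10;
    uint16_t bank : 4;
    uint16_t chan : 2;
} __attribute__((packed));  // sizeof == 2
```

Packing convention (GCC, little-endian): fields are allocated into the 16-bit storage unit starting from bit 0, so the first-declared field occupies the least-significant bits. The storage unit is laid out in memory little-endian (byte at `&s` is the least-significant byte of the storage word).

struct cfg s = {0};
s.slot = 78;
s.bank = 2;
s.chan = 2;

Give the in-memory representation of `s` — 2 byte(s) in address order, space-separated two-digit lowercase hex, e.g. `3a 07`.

4e 88

slot:10 = 78 → 0x4e << 0 → word 0x004e
bank:4 = 2 → 0x2 << 10 → word 0x084e
chan:2 = 2 → 0x2 << 14 → word 0x884e
word = 0x884e → little-endian bytes:
  [0]=0x4e  [1]=0x88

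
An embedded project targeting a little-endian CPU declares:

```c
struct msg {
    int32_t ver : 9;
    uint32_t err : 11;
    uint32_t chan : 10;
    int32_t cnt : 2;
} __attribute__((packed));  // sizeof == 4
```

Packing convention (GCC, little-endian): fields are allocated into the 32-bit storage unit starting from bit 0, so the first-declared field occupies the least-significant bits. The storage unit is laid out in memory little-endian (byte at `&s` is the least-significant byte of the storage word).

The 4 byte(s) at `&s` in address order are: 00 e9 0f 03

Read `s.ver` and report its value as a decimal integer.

[0]=0x00 [1]=0xe9 [2]=0x0f [3]=0x03 (little-endian) → word 0x030fe900
ver:9 @ bit 0 → (0x030fe900>>0)&0x1ff = 0x100  ←
err:11 @ bit 9 → (0x030fe900>>9)&0x7ff = 0x7f4
chan:10 @ bit 20 → (0x030fe900>>20)&0x3ff = 0x30
cnt:2 @ bit 30 → (0x030fe900>>30)&0x3 = 0x0
ver signed 9b, MSB=1: 256 - 512 = -256

-256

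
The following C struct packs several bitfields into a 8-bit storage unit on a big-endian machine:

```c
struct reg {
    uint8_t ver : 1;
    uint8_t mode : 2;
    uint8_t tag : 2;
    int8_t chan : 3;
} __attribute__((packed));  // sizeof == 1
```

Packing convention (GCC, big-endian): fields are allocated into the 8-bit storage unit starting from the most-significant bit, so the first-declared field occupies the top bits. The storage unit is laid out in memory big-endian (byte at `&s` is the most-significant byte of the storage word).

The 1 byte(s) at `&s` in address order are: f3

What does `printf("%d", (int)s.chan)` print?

[0]=0xf3 (big-endian) → word 0xf3
ver:1 @ bit 7 → (0xf3>>7)&0x1 = 0x1
mode:2 @ bit 5 → (0xf3>>5)&0x3 = 0x3
tag:2 @ bit 3 → (0xf3>>3)&0x3 = 0x2
chan:3 @ bit 0 → (0xf3>>0)&0x7 = 0x3  ←
chan signed 3b, MSB=0: value = 3

3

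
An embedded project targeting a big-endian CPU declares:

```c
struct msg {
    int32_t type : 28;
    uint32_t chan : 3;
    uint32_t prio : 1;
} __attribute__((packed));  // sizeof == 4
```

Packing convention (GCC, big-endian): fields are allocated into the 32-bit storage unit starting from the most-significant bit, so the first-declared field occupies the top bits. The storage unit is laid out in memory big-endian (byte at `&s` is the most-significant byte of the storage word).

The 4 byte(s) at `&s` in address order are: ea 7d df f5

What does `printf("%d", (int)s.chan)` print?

[0]=0xea [1]=0x7d [2]=0xdf [3]=0xf5 (big-endian) → word 0xea7ddff5
type [4+:28] = (word>>4) & 0xfffffff = 245882367
chan [1+:3] = (word>>1) & 0x7 = 2  ←
prio [0+:1] = (word>>0) & 0x1 = 1

2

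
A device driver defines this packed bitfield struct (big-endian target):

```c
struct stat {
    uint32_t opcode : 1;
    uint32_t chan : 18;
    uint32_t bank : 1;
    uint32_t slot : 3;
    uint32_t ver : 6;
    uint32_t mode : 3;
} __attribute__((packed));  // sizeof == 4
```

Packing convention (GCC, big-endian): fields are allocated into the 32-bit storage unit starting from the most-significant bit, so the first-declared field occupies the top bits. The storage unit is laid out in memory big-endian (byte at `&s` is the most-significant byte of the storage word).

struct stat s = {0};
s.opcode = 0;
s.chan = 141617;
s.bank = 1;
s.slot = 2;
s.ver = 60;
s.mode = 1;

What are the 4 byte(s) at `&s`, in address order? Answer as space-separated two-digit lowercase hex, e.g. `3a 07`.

45 26 35 e1

opcode (1b) val=0 bits=0x0 at bit 31: 0x00000000
chan (18b) val=141617 bits=0x22931 at bit 13: 0x45262000
bank (1b) val=1 bits=0x1 at bit 12: 0x45263000
slot (3b) val=2 bits=0x2 at bit 9: 0x45263400
ver (6b) val=60 bits=0x3c at bit 3: 0x452635e0
mode (3b) val=1 bits=0x1 at bit 0: 0x452635e1
word = 0x452635e1 → big-endian bytes:
  [0]=0x45  [1]=0x26  [2]=0x35  [3]=0xe1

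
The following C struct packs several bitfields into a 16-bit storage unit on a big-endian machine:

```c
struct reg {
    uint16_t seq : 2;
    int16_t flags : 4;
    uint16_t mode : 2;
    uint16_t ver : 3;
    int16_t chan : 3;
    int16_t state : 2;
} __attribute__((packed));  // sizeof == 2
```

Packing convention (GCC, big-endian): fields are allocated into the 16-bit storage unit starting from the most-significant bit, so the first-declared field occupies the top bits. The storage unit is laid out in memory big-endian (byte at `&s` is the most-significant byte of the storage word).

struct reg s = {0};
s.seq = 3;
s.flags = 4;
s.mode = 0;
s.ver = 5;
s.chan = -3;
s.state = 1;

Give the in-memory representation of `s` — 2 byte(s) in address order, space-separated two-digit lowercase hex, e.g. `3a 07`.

d0 b5

seq (2b) val=3 bits=0x3 at bit 14: 0xc000
flags (4b) val=4 bits=0x4 at bit 10: 0xd000
mode (2b) val=0 bits=0x0 at bit 8: 0xd000
ver (3b) val=5 bits=0x5 at bit 5: 0xd0a0
chan (3b) val=-3 bits=0x5 at bit 2: 0xd0b4
state (2b) val=1 bits=0x1 at bit 0: 0xd0b5
word = 0xd0b5 → big-endian bytes:
  [0]=0xd0  [1]=0xb5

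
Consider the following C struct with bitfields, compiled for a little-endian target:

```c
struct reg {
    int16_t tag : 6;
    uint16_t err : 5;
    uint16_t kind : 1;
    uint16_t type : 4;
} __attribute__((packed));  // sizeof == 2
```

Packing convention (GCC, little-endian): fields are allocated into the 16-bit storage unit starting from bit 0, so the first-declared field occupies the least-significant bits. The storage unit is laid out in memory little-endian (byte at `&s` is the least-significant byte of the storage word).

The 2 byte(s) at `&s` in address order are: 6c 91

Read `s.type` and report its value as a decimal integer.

[0]=0x6c [1]=0x91 (little-endian) → word 0x916c
tag [0+:6] = (word>>0) & 0x3f = 44
err [6+:5] = (word>>6) & 0x1f = 5
kind [11+:1] = (word>>11) & 0x1 = 0
type [12+:4] = (word>>12) & 0xf = 9  ←

9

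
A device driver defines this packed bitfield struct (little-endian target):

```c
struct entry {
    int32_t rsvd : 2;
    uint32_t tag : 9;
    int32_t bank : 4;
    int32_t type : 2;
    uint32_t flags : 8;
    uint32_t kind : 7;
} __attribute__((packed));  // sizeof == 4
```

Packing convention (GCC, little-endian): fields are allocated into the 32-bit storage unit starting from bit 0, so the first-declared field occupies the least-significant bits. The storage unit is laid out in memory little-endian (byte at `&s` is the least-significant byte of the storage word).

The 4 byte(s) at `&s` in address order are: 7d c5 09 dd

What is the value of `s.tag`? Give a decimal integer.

[0]=0x7d [1]=0xc5 [2]=0x09 [3]=0xdd (little-endian) → word 0xdd09c57d
rsvd [0+:2] = (word>>0) & 0x3 = 1
tag [2+:9] = (word>>2) & 0x1ff = 351  ←
bank [11+:4] = (word>>11) & 0xf = 8
type [15+:2] = (word>>15) & 0x3 = 3
flags [17+:8] = (word>>17) & 0xff = 132
kind [25+:7] = (word>>25) & 0x7f = 110

351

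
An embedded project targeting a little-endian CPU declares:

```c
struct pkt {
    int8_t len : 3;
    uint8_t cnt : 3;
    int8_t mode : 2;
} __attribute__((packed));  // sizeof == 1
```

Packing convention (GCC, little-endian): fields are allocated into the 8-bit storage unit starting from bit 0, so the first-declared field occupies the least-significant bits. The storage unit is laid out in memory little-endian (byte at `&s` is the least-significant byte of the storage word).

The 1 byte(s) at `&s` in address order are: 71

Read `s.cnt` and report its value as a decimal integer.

6

[0]=0x71 (little-endian) → word 0x71
len [0+:3] = (word>>0) & 0x7 = 1
cnt [3+:3] = (word>>3) & 0x7 = 6  ←
mode [6+:2] = (word>>6) & 0x3 = 1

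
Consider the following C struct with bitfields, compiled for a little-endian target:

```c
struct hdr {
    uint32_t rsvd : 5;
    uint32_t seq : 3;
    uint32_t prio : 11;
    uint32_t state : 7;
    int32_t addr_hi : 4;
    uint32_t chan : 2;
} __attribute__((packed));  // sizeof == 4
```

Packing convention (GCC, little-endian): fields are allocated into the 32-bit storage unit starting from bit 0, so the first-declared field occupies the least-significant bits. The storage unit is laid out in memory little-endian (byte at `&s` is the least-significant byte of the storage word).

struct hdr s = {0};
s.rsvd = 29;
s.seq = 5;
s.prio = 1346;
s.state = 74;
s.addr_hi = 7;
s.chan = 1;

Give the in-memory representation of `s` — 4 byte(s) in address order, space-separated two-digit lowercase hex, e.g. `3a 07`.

bd 42 55 5e

[0+:5] rsvd=29 & 0x1f = 0x1d; word=0x0000001d
[5+:3] seq=5 & 0x7 = 0x5; word=0x000000bd
[8+:11] prio=1346 & 0x7ff = 0x542; word=0x000542bd
[19+:7] state=74 & 0x7f = 0x4a; word=0x025542bd
[26+:4] addr_hi=7 & 0xf = 0x7; word=0x1e5542bd
[30+:2] chan=1 & 0x3 = 0x1; word=0x5e5542bd
word = 0x5e5542bd → little-endian bytes:
  [0]=0xbd  [1]=0x42  [2]=0x55  [3]=0x5e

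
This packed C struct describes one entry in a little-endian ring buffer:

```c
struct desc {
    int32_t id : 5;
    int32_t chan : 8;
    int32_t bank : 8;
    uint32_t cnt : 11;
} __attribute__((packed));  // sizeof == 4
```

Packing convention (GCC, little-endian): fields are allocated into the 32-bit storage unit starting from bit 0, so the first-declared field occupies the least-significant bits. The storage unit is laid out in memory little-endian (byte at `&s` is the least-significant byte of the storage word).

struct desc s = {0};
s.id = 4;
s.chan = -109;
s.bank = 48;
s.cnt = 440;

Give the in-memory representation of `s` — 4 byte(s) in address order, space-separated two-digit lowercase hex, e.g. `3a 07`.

64 12 06 37

[0+:5] id=4 & 0x1f = 0x4; word=0x00000004
[5+:8] chan=-109 & 0xff = 0x93; word=0x00001264
[13+:8] bank=48 & 0xff = 0x30; word=0x00061264
[21+:11] cnt=440 & 0x7ff = 0x1b8; word=0x37061264
word = 0x37061264 → little-endian bytes:
  [0]=0x64  [1]=0x12  [2]=0x06  [3]=0x37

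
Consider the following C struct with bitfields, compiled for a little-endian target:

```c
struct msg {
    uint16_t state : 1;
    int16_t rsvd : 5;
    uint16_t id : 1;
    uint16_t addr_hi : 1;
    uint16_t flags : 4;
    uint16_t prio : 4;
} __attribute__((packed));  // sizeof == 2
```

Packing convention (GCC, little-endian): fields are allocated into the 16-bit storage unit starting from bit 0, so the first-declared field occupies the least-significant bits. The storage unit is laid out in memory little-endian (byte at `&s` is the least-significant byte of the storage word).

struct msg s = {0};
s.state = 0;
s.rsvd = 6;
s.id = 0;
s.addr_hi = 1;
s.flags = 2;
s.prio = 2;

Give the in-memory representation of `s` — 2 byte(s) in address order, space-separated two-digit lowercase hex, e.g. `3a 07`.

8c 22

state (1b) val=0 bits=0x0 at bit 0: 0x0000
rsvd (5b) val=6 bits=0x6 at bit 1: 0x000c
id (1b) val=0 bits=0x0 at bit 6: 0x000c
addr_hi (1b) val=1 bits=0x1 at bit 7: 0x008c
flags (4b) val=2 bits=0x2 at bit 8: 0x028c
prio (4b) val=2 bits=0x2 at bit 12: 0x228c
word = 0x228c → little-endian bytes:
  [0]=0x8c  [1]=0x22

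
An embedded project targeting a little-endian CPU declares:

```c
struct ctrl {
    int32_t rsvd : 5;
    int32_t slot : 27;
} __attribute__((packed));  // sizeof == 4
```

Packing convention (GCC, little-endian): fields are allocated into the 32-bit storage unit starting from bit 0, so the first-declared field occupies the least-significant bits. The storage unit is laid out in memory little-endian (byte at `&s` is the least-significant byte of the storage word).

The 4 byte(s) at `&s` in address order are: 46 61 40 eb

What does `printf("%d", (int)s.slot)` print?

-10878198

[0]=0x46 [1]=0x61 [2]=0x40 [3]=0xeb (little-endian) → word 0xeb406146
rsvd:5 @ bit 0 → (0xeb406146>>0)&0x1f = 0x6
slot:27 @ bit 5 → (0xeb406146>>5)&0x7ffffff = 0x75a030a  ←
slot signed 27b, MSB=1: 123339530 - 134217728 = -10878198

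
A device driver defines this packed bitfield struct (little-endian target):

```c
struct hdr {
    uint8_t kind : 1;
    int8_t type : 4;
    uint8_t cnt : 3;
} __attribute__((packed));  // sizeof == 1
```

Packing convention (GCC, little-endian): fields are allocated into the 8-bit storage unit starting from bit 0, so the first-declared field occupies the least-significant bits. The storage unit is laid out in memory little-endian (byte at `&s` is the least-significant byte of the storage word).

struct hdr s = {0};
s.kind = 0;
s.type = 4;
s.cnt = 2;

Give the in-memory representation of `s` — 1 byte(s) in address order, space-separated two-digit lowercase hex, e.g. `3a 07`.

kind:1 = 0 → 0x0 << 0 → word 0x00
type:4 = 4 → 0x4 << 1 → word 0x08
cnt:3 = 2 → 0x2 << 5 → word 0x48
word = 0x48 → little-endian bytes:
  [0]=0x48

48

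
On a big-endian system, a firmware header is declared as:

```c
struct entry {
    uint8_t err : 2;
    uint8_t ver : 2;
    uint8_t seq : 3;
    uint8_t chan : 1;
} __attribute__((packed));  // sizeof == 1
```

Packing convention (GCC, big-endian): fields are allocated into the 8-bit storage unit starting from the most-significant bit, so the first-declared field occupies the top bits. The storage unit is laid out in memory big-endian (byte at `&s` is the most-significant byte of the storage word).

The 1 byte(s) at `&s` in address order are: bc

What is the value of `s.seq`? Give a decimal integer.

6

[0]=0xbc (big-endian) → word 0xbc
err:2 @ bit 6 → (0xbc>>6)&0x3 = 0x2
ver:2 @ bit 4 → (0xbc>>4)&0x3 = 0x3
seq:3 @ bit 1 → (0xbc>>1)&0x7 = 0x6  ←
chan:1 @ bit 0 → (0xbc>>0)&0x1 = 0x0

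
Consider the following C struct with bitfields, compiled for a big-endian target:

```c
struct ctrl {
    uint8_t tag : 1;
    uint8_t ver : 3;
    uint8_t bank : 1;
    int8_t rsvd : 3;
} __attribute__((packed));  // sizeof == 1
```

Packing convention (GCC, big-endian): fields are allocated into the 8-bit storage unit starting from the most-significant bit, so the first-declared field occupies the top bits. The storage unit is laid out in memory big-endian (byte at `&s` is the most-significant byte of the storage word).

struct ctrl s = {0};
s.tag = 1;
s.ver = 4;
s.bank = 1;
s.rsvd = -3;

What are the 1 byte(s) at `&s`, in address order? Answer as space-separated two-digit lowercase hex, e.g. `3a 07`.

cd

[7+:1] tag=1 & 0x1 = 0x1; word=0x80
[4+:3] ver=4 & 0x7 = 0x4; word=0xc0
[3+:1] bank=1 & 0x1 = 0x1; word=0xc8
[0+:3] rsvd=-3 & 0x7 = 0x5; word=0xcd
word = 0xcd → big-endian bytes:
  [0]=0xcd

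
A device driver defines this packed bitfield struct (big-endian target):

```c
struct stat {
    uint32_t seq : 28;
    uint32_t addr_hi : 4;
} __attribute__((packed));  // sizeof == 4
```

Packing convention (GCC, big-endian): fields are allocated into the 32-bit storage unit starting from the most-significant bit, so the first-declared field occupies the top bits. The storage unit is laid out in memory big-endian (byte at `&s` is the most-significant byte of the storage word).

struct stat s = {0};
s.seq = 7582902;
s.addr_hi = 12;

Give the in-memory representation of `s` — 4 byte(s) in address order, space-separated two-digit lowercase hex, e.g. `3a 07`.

seq:28 = 7582902 → 0x73b4b6 << 4 → word 0x073b4b60
addr_hi:4 = 12 → 0xc << 0 → word 0x073b4b6c
word = 0x073b4b6c → big-endian bytes:
  [0]=0x07  [1]=0x3b  [2]=0x4b  [3]=0x6c

07 3b 4b 6c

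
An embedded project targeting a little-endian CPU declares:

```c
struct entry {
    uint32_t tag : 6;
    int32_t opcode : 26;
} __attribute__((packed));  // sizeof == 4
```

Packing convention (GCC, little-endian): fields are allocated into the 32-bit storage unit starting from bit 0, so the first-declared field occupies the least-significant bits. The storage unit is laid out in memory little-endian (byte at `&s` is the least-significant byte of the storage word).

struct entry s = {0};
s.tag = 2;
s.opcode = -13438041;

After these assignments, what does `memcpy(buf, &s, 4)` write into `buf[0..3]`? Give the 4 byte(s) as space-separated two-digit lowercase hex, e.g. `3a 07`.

[0+:6] tag=2 & 0x3f = 0x2; word=0x00000002
[6+:26] opcode=-13438041 & 0x3ffffff = 0x332f3a7; word=0xccbce9c2
word = 0xccbce9c2 → little-endian bytes:
  [0]=0xc2  [1]=0xe9  [2]=0xbc  [3]=0xcc

c2 e9 bc cc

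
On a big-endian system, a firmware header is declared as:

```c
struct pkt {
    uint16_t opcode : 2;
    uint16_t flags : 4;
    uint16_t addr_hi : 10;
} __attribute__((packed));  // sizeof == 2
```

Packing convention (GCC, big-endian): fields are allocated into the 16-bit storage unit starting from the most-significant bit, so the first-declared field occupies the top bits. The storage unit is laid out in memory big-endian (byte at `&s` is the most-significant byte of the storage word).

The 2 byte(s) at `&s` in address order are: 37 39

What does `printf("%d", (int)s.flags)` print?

[0]=0x37 [1]=0x39 (big-endian) → word 0x3739
opcode:2 @ bit 14 → (0x3739>>14)&0x3 = 0x0
flags:4 @ bit 10 → (0x3739>>10)&0xf = 0xd  ←
addr_hi:10 @ bit 0 → (0x3739>>0)&0x3ff = 0x339

13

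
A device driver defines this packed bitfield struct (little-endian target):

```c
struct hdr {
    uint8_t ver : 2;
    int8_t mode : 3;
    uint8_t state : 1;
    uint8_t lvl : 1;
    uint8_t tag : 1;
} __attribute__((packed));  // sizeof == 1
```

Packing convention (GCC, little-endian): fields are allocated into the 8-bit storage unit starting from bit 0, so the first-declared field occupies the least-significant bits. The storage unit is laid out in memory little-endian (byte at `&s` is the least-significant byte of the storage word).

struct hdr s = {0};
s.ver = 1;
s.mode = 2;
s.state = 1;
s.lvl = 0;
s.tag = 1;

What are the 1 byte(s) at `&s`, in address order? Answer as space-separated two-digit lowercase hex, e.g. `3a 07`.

ver:2 = 1 → 0x1 << 0 → word 0x01
mode:3 = 2 → 0x2 << 2 → word 0x09
state:1 = 1 → 0x1 << 5 → word 0x29
lvl:1 = 0 → 0x0 << 6 → word 0x29
tag:1 = 1 → 0x1 << 7 → word 0xa9
word = 0xa9 → little-endian bytes:
  [0]=0xa9

a9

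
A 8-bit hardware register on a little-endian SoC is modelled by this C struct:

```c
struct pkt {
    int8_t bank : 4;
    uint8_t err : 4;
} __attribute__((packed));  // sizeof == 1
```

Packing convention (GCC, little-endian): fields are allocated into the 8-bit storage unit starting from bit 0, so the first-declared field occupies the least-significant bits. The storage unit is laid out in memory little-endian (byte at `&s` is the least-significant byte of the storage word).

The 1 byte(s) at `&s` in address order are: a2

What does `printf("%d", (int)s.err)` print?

10

[0]=0xa2 (little-endian) → word 0xa2
bank:4 @ bit 0 → (0xa2>>0)&0xf = 0x2
err:4 @ bit 4 → (0xa2>>4)&0xf = 0xa  ←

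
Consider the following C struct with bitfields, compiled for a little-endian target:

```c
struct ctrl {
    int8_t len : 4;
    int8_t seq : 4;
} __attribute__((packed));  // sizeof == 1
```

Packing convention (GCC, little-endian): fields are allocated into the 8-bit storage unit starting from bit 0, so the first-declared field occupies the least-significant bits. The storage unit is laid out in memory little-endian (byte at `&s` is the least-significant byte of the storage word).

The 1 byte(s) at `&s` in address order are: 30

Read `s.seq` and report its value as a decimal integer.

3

[0]=0x30 (little-endian) → word 0x30
len:4 @ bit 0 → (0x30>>0)&0xf = 0x0
seq:4 @ bit 4 → (0x30>>4)&0xf = 0x3  ←
seq signed 4b, MSB=0: value = 3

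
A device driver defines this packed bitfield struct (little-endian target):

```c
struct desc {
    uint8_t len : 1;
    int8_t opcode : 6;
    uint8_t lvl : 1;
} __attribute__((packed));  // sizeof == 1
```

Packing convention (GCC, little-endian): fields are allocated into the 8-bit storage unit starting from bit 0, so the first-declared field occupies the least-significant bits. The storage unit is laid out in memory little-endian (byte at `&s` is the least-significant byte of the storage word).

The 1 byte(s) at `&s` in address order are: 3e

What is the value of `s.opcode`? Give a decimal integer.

31

[0]=0x3e (little-endian) → word 0x3e
len [0+:1] = (word>>0) & 0x1 = 0
opcode [1+:6] = (word>>1) & 0x3f = 31  ←
lvl [7+:1] = (word>>7) & 0x1 = 0
opcode signed 6b, MSB=0: value = 31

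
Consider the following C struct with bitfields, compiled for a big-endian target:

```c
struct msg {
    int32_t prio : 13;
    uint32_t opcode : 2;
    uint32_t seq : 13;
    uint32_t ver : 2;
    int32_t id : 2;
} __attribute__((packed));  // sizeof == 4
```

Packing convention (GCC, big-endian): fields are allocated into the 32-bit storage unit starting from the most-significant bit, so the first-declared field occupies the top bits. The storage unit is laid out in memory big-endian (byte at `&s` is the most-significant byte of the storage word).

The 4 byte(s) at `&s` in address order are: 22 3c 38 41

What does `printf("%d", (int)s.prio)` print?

1095

[0]=0x22 [1]=0x3c [2]=0x38 [3]=0x41 (big-endian) → word 0x223c3841
prio:13 @ bit 19 → (0x223c3841>>19)&0x1fff = 0x447  ←
opcode:2 @ bit 17 → (0x223c3841>>17)&0x3 = 0x2
seq:13 @ bit 4 → (0x223c3841>>4)&0x1fff = 0x384
ver:2 @ bit 2 → (0x223c3841>>2)&0x3 = 0x0
id:2 @ bit 0 → (0x223c3841>>0)&0x3 = 0x1
prio signed 13b, MSB=0: value = 1095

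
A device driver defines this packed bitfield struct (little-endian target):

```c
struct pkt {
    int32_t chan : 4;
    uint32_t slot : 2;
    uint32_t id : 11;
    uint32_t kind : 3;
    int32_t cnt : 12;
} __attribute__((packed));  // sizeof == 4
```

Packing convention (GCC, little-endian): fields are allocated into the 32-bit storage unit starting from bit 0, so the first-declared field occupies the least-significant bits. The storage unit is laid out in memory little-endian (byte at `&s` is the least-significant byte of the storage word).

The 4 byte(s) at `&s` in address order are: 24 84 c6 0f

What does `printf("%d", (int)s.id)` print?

[0]=0x24 [1]=0x84 [2]=0xc6 [3]=0x0f (little-endian) → word 0x0fc68424
chan [0+:4] = (word>>0) & 0xf = 4
slot [4+:2] = (word>>4) & 0x3 = 2
id [6+:11] = (word>>6) & 0x7ff = 528  ←
kind [17+:3] = (word>>17) & 0x7 = 3
cnt [20+:12] = (word>>20) & 0xfff = 252

528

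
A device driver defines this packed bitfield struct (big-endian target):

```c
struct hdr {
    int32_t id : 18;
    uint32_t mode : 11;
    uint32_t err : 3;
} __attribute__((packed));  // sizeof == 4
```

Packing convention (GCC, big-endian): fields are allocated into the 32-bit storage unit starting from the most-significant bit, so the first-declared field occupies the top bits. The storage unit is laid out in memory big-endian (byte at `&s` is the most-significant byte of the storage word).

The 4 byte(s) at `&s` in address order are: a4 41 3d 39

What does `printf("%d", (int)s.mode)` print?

1959

[0]=0xa4 [1]=0x41 [2]=0x3d [3]=0x39 (big-endian) → word 0xa4413d39
id:18 @ bit 14 → (0xa4413d39>>14)&0x3ffff = 0x29104
mode:11 @ bit 3 → (0xa4413d39>>3)&0x7ff = 0x7a7  ←
err:3 @ bit 0 → (0xa4413d39>>0)&0x7 = 0x1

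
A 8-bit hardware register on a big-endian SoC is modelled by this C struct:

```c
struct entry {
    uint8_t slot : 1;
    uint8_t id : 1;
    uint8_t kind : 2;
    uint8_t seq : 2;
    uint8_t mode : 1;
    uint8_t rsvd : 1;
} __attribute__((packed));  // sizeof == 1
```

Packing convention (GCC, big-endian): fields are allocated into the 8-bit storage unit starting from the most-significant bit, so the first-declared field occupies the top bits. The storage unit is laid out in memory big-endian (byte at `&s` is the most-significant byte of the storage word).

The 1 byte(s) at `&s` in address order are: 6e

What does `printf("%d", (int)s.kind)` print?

[0]=0x6e (big-endian) → word 0x6e
slot [7+:1] = (word>>7) & 0x1 = 0
id [6+:1] = (word>>6) & 0x1 = 1
kind [4+:2] = (word>>4) & 0x3 = 2  ←
seq [2+:2] = (word>>2) & 0x3 = 3
mode [1+:1] = (word>>1) & 0x1 = 1
rsvd [0+:1] = (word>>0) & 0x1 = 0

2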